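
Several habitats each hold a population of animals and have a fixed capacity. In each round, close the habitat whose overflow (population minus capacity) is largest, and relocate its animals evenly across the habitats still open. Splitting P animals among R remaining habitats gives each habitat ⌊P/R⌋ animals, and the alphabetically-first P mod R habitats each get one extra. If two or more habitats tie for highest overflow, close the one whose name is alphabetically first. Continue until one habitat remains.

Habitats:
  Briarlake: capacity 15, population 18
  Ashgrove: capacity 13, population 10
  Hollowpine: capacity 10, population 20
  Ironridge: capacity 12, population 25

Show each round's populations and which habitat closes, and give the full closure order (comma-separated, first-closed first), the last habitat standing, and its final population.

Closure order: Ironridge, Hollowpine, Briarlake
Last habitat: Ashgrove with 73 animals

Round 1: Ashgrove=10 Briarlake=18 Hollowpine=20 Ironridge=25 → close Ironridge (overflow 13)
  25÷3 = 8 each, +1 to first 1
Round 2: Ashgrove=19 Briarlake=26 Hollowpine=28 → close Hollowpine (overflow 18)
  28÷2 = 14 each, +1 to first 0
Round 3: Ashgrove=33 Briarlake=40 → close Briarlake (overflow 25)
  40÷1 = 40 each, +1 to first 0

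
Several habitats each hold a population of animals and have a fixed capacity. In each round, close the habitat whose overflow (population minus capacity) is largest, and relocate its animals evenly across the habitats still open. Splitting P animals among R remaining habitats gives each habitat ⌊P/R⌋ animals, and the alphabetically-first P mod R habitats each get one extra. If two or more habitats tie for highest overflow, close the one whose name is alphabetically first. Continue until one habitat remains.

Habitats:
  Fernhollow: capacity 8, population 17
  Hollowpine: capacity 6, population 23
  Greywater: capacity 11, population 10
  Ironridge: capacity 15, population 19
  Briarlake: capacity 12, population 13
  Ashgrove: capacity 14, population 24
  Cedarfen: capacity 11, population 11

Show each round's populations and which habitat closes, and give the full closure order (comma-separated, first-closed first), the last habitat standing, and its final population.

Closure order: Hollowpine, Ashgrove, Fernhollow, Briarlake, Ironridge, Cedarfen
Last habitat: Greywater with 117 animals

Round 1: Ashgrove=24 Briarlake=13 Cedarfen=11 Fernhollow=17 Greywater=10 Hollowpine=23 Ironridge=19 → close Hollowpine (overflow 17)
  23÷6 = 3 each, +1 to first 5
Round 2: Ashgrove=28 Briarlake=17 Cedarfen=15 Fernhollow=21 Greywater=14 Ironridge=22 → close Ashgrove (overflow 14)
  28÷5 = 5 each, +1 to first 3
Round 3: Briarlake=23 Cedarfen=21 Fernhollow=27 Greywater=19 Ironridge=27 → close Fernhollow (overflow 19)
  27÷4 = 6 each, +1 to first 3
Round 4: Briarlake=30 Cedarfen=28 Greywater=26 Ironridge=33 → close Briarlake (overflow 18)
  30÷3 = 10 each, +1 to first 0
Round 5: Cedarfen=38 Greywater=36 Ironridge=43 → close Ironridge (overflow 28)
  43÷2 = 21 each, +1 to first 1
Round 6: Cedarfen=60 Greywater=57 → close Cedarfen (overflow 49)
  60÷1 = 60 each, +1 to first 0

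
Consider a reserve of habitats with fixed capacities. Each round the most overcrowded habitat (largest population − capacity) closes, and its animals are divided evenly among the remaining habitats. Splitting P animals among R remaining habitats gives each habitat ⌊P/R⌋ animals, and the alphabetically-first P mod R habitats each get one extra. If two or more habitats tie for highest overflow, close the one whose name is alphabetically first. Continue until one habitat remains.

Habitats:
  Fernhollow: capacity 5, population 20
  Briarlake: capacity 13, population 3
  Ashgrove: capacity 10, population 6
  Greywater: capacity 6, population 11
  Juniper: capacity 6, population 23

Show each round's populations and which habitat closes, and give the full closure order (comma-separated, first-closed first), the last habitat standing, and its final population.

Round 1: Ashgrove=6 Briarlake=3 Fernhollow=20 Greywater=11 Juniper=23 → close Juniper (overflow 17)
  23÷4 = 5 each, +1 to first 3
Round 2: Ashgrove=12 Briarlake=9 Fernhollow=26 Greywater=16 → close Fernhollow (overflow 21)
  26÷3 = 8 each, +1 to first 2
Round 3: Ashgrove=21 Briarlake=18 Greywater=24 → close Greywater (overflow 18)
  24÷2 = 12 each, +1 to first 0
Round 4: Ashgrove=33 Briarlake=30 → close Ashgrove (overflow 23)
  33÷1 = 33 each, +1 to first 0

Closure order: Juniper, Fernhollow, Greywater, Ashgrove
Last habitat: Briarlake with 63 animals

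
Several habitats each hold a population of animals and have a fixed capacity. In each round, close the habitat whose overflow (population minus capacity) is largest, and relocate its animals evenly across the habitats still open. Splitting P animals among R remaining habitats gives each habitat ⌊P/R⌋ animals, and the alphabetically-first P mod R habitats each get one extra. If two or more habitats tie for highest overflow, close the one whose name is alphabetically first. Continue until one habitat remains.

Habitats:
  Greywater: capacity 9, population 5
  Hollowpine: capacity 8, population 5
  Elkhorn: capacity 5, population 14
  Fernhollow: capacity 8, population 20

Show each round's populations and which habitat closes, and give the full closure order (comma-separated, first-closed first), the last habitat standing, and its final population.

Closure order: Fernhollow, Elkhorn, Greywater
Last habitat: Hollowpine with 44 animals

Round 1: Elkhorn=14 Fernhollow=20 Greywater=5 Hollowpine=5 → close Fernhollow (overflow 12)
  20÷3 = 6 each, +1 to first 2
Round 2: Elkhorn=21 Greywater=12 Hollowpine=11 → close Elkhorn (overflow 16)
  21÷2 = 10 each, +1 to first 1
Round 3: Greywater=23 Hollowpine=21 → close Greywater (overflow 14)
  23÷1 = 23 each, +1 to first 0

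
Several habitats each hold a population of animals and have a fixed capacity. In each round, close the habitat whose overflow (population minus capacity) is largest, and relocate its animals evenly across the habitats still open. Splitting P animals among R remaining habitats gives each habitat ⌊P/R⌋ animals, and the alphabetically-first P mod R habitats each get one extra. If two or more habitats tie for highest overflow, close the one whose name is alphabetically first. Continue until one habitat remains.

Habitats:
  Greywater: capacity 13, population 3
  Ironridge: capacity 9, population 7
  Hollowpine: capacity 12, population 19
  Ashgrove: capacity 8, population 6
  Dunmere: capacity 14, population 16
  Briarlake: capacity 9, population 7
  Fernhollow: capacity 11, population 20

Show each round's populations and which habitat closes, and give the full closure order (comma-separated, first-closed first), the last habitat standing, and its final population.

Round 1: Ashgrove=6 Briarlake=7 Dunmere=16 Fernhollow=20 Greywater=3 Hollowpine=19 Ironridge=7 → close Fernhollow (overflow 9)
  20÷6 = 3 each, +1 to first 2
Round 2: Ashgrove=10 Briarlake=11 Dunmere=19 Greywater=6 Hollowpine=22 Ironridge=10 → close Hollowpine (overflow 10)
  22÷5 = 4 each, +1 to first 2
Round 3: Ashgrove=15 Briarlake=16 Dunmere=23 Greywater=10 Ironridge=14 → close Dunmere (overflow 9)
  23÷4 = 5 each, +1 to first 3
Round 4: Ashgrove=21 Briarlake=22 Greywater=16 Ironridge=19 → close Ashgrove (overflow 13)
  21÷3 = 7 each, +1 to first 0
Round 5: Briarlake=29 Greywater=23 Ironridge=26 → close Briarlake (overflow 20)
  29÷2 = 14 each, +1 to first 1
Round 6: Greywater=38 Ironridge=40 → close Ironridge (overflow 31)
  40÷1 = 40 each, +1 to first 0

Closure order: Fernhollow, Hollowpine, Dunmere, Ashgrove, Briarlake, Ironridge
Last habitat: Greywater with 78 animals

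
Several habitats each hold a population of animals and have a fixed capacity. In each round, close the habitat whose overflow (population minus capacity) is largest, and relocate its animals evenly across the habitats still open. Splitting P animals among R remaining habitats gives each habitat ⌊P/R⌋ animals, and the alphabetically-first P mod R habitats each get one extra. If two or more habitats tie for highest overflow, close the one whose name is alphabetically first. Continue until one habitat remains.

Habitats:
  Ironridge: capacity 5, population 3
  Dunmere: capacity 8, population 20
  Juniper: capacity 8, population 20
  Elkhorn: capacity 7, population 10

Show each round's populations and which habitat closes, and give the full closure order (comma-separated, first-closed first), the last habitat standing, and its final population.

Closure order: Dunmere, Juniper, Elkhorn
Last habitat: Ironridge with 53 animals

Round 1: Dunmere=20 Elkhorn=10 Ironridge=3 Juniper=20 → close Dunmere (overflow 12)
  20÷3 = 6 each, +1 to first 2
Round 2: Elkhorn=17 Ironridge=10 Juniper=26 → close Juniper (overflow 18)
  26÷2 = 13 each, +1 to first 0
Round 3: Elkhorn=30 Ironridge=23 → close Elkhorn (overflow 23)
  30÷1 = 30 each, +1 to first 0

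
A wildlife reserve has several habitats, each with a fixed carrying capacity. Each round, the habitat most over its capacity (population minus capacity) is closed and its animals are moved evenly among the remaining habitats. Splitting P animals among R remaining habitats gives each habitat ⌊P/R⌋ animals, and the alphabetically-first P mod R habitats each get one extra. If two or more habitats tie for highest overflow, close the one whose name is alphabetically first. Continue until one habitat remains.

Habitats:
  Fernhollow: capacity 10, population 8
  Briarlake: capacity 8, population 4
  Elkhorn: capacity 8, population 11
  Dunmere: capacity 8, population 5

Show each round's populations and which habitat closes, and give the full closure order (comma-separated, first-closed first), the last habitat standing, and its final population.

Round 1: Briarlake=4 Dunmere=5 Elkhorn=11 Fernhollow=8 → close Elkhorn (overflow 3)
  11÷3 = 3 each, +1 to first 2
Round 2: Briarlake=8 Dunmere=9 Fernhollow=11 → close Dunmere (overflow 1)
  9÷2 = 4 each, +1 to first 1
Round 3: Briarlake=13 Fernhollow=15 → close Briarlake (overflow 5)
  13÷1 = 13 each, +1 to first 0

Closure order: Elkhorn, Dunmere, Briarlake
Last habitat: Fernhollow with 28 animals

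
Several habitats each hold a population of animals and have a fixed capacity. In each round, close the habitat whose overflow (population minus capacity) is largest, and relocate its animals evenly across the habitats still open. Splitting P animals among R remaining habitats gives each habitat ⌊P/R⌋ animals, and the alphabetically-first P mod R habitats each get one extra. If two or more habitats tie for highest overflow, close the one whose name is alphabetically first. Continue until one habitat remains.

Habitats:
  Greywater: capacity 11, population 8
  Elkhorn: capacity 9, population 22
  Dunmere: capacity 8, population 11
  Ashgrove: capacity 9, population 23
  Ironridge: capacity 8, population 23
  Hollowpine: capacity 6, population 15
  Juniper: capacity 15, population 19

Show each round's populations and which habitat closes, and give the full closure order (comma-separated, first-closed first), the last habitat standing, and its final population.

Closure order: Ironridge, Ashgrove, Elkhorn, Hollowpine, Dunmere, Juniper
Last habitat: Greywater with 121 animals

Round 1: Ashgrove=23 Dunmere=11 Elkhorn=22 Greywater=8 Hollowpine=15 Ironridge=23 Juniper=19 → close Ironridge (overflow 15)
  23÷6 = 3 each, +1 to first 5
Round 2: Ashgrove=27 Dunmere=15 Elkhorn=26 Greywater=12 Hollowpine=19 Juniper=22 → close Ashgrove (overflow 18)
  27÷5 = 5 each, +1 to first 2
Round 3: Dunmere=21 Elkhorn=32 Greywater=17 Hollowpine=24 Juniper=27 → close Elkhorn (overflow 23)
  32÷4 = 8 each, +1 to first 0
Round 4: Dunmere=29 Greywater=25 Hollowpine=32 Juniper=35 → close Hollowpine (overflow 26)
  32÷3 = 10 each, +1 to first 2
Round 5: Dunmere=40 Greywater=36 Juniper=45 → close Dunmere (overflow 32)
  40÷2 = 20 each, +1 to first 0
Round 6: Greywater=56 Juniper=65 → close Juniper (overflow 50)
  65÷1 = 65 each, +1 to first 0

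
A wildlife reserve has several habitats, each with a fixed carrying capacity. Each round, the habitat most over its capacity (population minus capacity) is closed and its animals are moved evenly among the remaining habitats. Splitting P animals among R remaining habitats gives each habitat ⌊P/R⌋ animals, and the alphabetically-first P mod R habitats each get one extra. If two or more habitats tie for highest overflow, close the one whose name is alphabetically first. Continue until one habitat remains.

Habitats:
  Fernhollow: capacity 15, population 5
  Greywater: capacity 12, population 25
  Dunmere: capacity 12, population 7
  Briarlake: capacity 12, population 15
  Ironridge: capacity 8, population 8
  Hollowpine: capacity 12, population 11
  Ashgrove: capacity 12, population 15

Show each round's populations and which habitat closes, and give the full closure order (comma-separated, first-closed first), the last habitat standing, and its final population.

Round 1: Ashgrove=15 Briarlake=15 Dunmere=7 Fernhollow=5 Greywater=25 Hollowpine=11 Ironridge=8 → close Greywater (overflow 13)
  25÷6 = 4 each, +1 to first 1
Round 2: Ashgrove=20 Briarlake=19 Dunmere=11 Fernhollow=9 Hollowpine=15 Ironridge=12 → close Ashgrove (overflow 8)
  20÷5 = 4 each, +1 to first 0
Round 3: Briarlake=23 Dunmere=15 Fernhollow=13 Hollowpine=19 Ironridge=16 → close Briarlake (overflow 11)
  23÷4 = 5 each, +1 to first 3
Round 4: Dunmere=21 Fernhollow=19 Hollowpine=25 Ironridge=21 → close Hollowpine (overflow 13)
  25÷3 = 8 each, +1 to first 1
Round 5: Dunmere=30 Fernhollow=27 Ironridge=29 → close Ironridge (overflow 21)
  29÷2 = 14 each, +1 to first 1
Round 6: Dunmere=45 Fernhollow=41 → close Dunmere (overflow 33)
  45÷1 = 45 each, +1 to first 0

Closure order: Greywater, Ashgrove, Briarlake, Hollowpine, Ironridge, Dunmere
Last habitat: Fernhollow with 86 animals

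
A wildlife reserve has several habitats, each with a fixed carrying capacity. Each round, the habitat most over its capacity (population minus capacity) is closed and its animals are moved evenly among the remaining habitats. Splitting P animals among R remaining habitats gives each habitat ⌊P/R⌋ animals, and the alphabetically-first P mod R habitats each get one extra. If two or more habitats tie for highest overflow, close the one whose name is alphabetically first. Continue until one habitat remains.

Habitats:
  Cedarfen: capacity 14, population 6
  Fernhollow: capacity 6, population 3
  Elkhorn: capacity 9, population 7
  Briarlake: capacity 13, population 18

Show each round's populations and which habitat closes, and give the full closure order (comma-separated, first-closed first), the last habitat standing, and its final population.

Closure order: Briarlake, Elkhorn, Fernhollow
Last habitat: Cedarfen with 34 animals

Round 1: Briarlake=18 Cedarfen=6 Elkhorn=7 Fernhollow=3 → close Briarlake (overflow 5)
  18÷3 = 6 each, +1 to first 0
Round 2: Cedarfen=12 Elkhorn=13 Fernhollow=9 → close Elkhorn (overflow 4)
  13÷2 = 6 each, +1 to first 1
Round 3: Cedarfen=19 Fernhollow=15 → close Fernhollow (overflow 9)
  15÷1 = 15 each, +1 to first 0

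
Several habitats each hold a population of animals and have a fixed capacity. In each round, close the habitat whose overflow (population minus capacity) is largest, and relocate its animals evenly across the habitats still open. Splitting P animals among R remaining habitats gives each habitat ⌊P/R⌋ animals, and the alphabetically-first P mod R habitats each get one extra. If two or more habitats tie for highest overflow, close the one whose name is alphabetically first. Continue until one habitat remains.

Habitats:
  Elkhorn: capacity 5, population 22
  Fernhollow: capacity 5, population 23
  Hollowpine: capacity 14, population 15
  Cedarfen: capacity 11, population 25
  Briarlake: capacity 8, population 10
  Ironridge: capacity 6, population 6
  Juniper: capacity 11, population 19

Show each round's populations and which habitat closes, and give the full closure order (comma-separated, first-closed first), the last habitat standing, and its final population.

Closure order: Fernhollow, Elkhorn, Cedarfen, Juniper, Briarlake, Hollowpine
Last habitat: Ironridge with 120 animals

Round 1: Briarlake=10 Cedarfen=25 Elkhorn=22 Fernhollow=23 Hollowpine=15 Ironridge=6 Juniper=19 → close Fernhollow (overflow 18)
  23÷6 = 3 each, +1 to first 5
Round 2: Briarlake=14 Cedarfen=29 Elkhorn=26 Hollowpine=19 Ironridge=10 Juniper=22 → close Elkhorn (overflow 21)
  26÷5 = 5 each, +1 to first 1
Round 3: Briarlake=20 Cedarfen=34 Hollowpine=24 Ironridge=15 Juniper=27 → close Cedarfen (overflow 23)
  34÷4 = 8 each, +1 to first 2
Round 4: Briarlake=29 Hollowpine=33 Ironridge=23 Juniper=35 → close Juniper (overflow 24)
  35÷3 = 11 each, +1 to first 2
Round 5: Briarlake=41 Hollowpine=45 Ironridge=34 → close Briarlake (overflow 33)
  41÷2 = 20 each, +1 to first 1
Round 6: Hollowpine=66 Ironridge=54 → close Hollowpine (overflow 52)
  66÷1 = 66 each, +1 to first 0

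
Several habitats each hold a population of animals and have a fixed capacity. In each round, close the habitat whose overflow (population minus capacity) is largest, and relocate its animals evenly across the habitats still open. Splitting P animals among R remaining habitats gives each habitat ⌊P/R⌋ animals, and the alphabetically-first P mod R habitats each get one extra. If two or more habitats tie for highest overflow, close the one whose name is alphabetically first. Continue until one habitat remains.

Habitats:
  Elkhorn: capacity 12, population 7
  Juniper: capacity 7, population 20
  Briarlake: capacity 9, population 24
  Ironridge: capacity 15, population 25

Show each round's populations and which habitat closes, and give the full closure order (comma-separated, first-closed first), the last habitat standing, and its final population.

Closure order: Briarlake, Juniper, Ironridge
Last habitat: Elkhorn with 76 animals

Round 1: Briarlake=24 Elkhorn=7 Ironridge=25 Juniper=20 → close Briarlake (overflow 15)
  24÷3 = 8 each, +1 to first 0
Round 2: Elkhorn=15 Ironridge=33 Juniper=28 → close Juniper (overflow 21)
  28÷2 = 14 each, +1 to first 0
Round 3: Elkhorn=29 Ironridge=47 → close Ironridge (overflow 32)
  47÷1 = 47 each, +1 to first 0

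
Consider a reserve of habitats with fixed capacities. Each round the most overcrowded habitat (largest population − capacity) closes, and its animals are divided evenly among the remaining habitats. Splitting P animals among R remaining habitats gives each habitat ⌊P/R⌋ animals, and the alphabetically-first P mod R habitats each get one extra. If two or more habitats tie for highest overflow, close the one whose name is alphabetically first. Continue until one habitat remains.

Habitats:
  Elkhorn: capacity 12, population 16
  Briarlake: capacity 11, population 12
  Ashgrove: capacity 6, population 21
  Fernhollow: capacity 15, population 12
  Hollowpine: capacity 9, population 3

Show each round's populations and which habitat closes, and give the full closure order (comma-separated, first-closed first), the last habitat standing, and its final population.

Round 1: Ashgrove=21 Briarlake=12 Elkhorn=16 Fernhollow=12 Hollowpine=3 → close Ashgrove (overflow 15)
  21÷4 = 5 each, +1 to first 1
Round 2: Briarlake=18 Elkhorn=21 Fernhollow=17 Hollowpine=8 → close Elkhorn (overflow 9)
  21÷3 = 7 each, +1 to first 0
Round 3: Briarlake=25 Fernhollow=24 Hollowpine=15 → close Briarlake (overflow 14)
  25÷2 = 12 each, +1 to first 1
Round 4: Fernhollow=37 Hollowpine=27 → close Fernhollow (overflow 22)
  37÷1 = 37 each, +1 to first 0

Closure order: Ashgrove, Elkhorn, Briarlake, Fernhollow
Last habitat: Hollowpine with 64 animals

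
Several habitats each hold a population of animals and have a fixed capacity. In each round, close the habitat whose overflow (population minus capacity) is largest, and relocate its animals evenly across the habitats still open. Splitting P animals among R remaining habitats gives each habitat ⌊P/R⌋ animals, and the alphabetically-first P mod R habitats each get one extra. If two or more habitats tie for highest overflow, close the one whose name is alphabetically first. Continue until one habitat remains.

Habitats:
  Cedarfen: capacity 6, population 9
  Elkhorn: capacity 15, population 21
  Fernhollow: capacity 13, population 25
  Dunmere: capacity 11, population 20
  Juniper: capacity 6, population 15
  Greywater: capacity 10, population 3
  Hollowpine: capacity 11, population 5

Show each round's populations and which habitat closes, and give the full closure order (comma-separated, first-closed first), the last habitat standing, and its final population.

Closure order: Fernhollow, Dunmere, Juniper, Elkhorn, Cedarfen, Greywater
Last habitat: Hollowpine with 98 animals

Round 1: Cedarfen=9 Dunmere=20 Elkhorn=21 Fernhollow=25 Greywater=3 Hollowpine=5 Juniper=15 → close Fernhollow (overflow 12)
  25÷6 = 4 each, +1 to first 1
Round 2: Cedarfen=14 Dunmere=24 Elkhorn=25 Greywater=7 Hollowpine=9 Juniper=19 → close Dunmere (overflow 13)
  24÷5 = 4 each, +1 to first 4
Round 3: Cedarfen=19 Elkhorn=30 Greywater=12 Hollowpine=14 Juniper=23 → close Juniper (overflow 17)
  23÷4 = 5 each, +1 to first 3
Round 4: Cedarfen=25 Elkhorn=36 Greywater=18 Hollowpine=19 → close Elkhorn (overflow 21)
  36÷3 = 12 each, +1 to first 0
Round 5: Cedarfen=37 Greywater=30 Hollowpine=31 → close Cedarfen (overflow 31)
  37÷2 = 18 each, +1 to first 1
Round 6: Greywater=49 Hollowpine=49 → close Greywater (overflow 39)
  49÷1 = 49 each, +1 to first 0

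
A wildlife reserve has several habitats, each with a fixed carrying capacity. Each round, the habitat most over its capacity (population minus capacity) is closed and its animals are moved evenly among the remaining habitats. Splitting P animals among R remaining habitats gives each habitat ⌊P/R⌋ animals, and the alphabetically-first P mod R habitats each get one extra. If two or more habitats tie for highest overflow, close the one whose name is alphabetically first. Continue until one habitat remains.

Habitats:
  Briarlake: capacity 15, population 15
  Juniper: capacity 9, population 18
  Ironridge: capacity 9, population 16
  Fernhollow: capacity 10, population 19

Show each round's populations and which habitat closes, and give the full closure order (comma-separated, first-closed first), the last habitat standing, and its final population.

Round 1: Briarlake=15 Fernhollow=19 Ironridge=16 Juniper=18 → close Fernhollow (overflow 9)
  19÷3 = 6 each, +1 to first 1
Round 2: Briarlake=22 Ironridge=22 Juniper=24 → close Juniper (overflow 15)
  24÷2 = 12 each, +1 to first 0
Round 3: Briarlake=34 Ironridge=34 → close Ironridge (overflow 25)
  34÷1 = 34 each, +1 to first 0

Closure order: Fernhollow, Juniper, Ironridge
Last habitat: Briarlake with 68 animals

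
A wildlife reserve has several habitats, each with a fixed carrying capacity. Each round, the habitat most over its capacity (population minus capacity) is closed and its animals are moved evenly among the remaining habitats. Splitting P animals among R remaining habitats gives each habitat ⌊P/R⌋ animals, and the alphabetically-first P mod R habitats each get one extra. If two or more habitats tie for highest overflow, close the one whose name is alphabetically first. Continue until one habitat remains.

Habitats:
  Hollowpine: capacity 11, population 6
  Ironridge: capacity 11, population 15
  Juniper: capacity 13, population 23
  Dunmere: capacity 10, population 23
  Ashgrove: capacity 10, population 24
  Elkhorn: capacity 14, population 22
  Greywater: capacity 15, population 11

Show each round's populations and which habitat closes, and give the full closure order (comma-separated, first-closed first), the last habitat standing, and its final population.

Closure order: Ashgrove, Dunmere, Juniper, Elkhorn, Ironridge, Greywater
Last habitat: Hollowpine with 124 animals

Round 1: Ashgrove=24 Dunmere=23 Elkhorn=22 Greywater=11 Hollowpine=6 Ironridge=15 Juniper=23 → close Ashgrove (overflow 14)
  24÷6 = 4 each, +1 to first 0
Round 2: Dunmere=27 Elkhorn=26 Greywater=15 Hollowpine=10 Ironridge=19 Juniper=27 → close Dunmere (overflow 17)
  27÷5 = 5 each, +1 to first 2
Round 3: Elkhorn=32 Greywater=21 Hollowpine=15 Ironridge=24 Juniper=32 → close Juniper (overflow 19)
  32÷4 = 8 each, +1 to first 0
Round 4: Elkhorn=40 Greywater=29 Hollowpine=23 Ironridge=32 → close Elkhorn (overflow 26)
  40÷3 = 13 each, +1 to first 1
Round 5: Greywater=43 Hollowpine=36 Ironridge=45 → close Ironridge (overflow 34)
  45÷2 = 22 each, +1 to first 1
Round 6: Greywater=66 Hollowpine=58 → close Greywater (overflow 51)
  66÷1 = 66 each, +1 to first 0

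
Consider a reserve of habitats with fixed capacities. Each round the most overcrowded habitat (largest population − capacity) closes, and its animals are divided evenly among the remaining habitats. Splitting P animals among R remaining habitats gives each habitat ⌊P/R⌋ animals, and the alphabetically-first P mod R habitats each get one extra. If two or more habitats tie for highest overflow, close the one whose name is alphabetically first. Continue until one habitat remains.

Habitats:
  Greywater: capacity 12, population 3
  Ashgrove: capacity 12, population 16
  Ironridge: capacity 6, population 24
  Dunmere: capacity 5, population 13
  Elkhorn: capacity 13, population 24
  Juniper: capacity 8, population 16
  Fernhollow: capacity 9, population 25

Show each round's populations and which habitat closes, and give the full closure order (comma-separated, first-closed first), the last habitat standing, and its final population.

Closure order: Ironridge, Fernhollow, Elkhorn, Dunmere, Juniper, Ashgrove
Last habitat: Greywater with 121 animals

Round 1: Ashgrove=16 Dunmere=13 Elkhorn=24 Fernhollow=25 Greywater=3 Ironridge=24 Juniper=16 → close Ironridge (overflow 18)
  24÷6 = 4 each, +1 to first 0
Round 2: Ashgrove=20 Dunmere=17 Elkhorn=28 Fernhollow=29 Greywater=7 Juniper=20 → close Fernhollow (overflow 20)
  29÷5 = 5 each, +1 to first 4
Round 3: Ashgrove=26 Dunmere=23 Elkhorn=34 Greywater=13 Juniper=25 → close Elkhorn (overflow 21)
  34÷4 = 8 each, +1 to first 2
Round 4: Ashgrove=35 Dunmere=32 Greywater=21 Juniper=33 → close Dunmere (overflow 27)
  32÷3 = 10 each, +1 to first 2
Round 5: Ashgrove=46 Greywater=32 Juniper=43 → close Juniper (overflow 35)
  43÷2 = 21 each, +1 to first 1
Round 6: Ashgrove=68 Greywater=53 → close Ashgrove (overflow 56)
  68÷1 = 68 each, +1 to first 0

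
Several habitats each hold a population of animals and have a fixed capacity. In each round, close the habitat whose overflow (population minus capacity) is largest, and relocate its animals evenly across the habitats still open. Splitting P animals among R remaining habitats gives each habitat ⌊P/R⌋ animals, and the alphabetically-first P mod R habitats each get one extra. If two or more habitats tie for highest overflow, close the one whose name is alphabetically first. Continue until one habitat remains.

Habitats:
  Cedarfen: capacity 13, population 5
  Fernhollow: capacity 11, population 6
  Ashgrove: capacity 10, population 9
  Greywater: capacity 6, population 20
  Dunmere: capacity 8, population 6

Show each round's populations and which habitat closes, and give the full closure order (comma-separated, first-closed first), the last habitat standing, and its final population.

Round 1: Ashgrove=9 Cedarfen=5 Dunmere=6 Fernhollow=6 Greywater=20 → close Greywater (overflow 14)
  20÷4 = 5 each, +1 to first 0
Round 2: Ashgrove=14 Cedarfen=10 Dunmere=11 Fernhollow=11 → close Ashgrove (overflow 4)
  14÷3 = 4 each, +1 to first 2
Round 3: Cedarfen=15 Dunmere=16 Fernhollow=15 → close Dunmere (overflow 8)
  16÷2 = 8 each, +1 to first 0
Round 4: Cedarfen=23 Fernhollow=23 → close Fernhollow (overflow 12)
  23÷1 = 23 each, +1 to first 0

Closure order: Greywater, Ashgrove, Dunmere, Fernhollow
Last habitat: Cedarfen with 46 animals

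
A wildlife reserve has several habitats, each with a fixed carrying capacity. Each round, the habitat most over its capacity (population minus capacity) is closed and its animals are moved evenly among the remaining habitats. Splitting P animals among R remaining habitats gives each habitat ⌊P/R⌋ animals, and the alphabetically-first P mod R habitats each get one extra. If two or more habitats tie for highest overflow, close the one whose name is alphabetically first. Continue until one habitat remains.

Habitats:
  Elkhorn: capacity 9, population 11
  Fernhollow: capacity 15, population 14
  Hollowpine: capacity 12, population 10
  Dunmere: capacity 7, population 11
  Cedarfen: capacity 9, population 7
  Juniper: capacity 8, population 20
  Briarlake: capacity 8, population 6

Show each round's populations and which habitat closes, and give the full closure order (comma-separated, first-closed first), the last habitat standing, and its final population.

Round 1: Briarlake=6 Cedarfen=7 Dunmere=11 Elkhorn=11 Fernhollow=14 Hollowpine=10 Juniper=20 → close Juniper (overflow 12)
  20÷6 = 3 each, +1 to first 2
Round 2: Briarlake=10 Cedarfen=11 Dunmere=14 Elkhorn=14 Fernhollow=17 Hollowpine=13 → close Dunmere (overflow 7)
  14÷5 = 2 each, +1 to first 4
Round 3: Briarlake=13 Cedarfen=14 Elkhorn=17 Fernhollow=20 Hollowpine=15 → close Elkhorn (overflow 8)
  17÷4 = 4 each, +1 to first 1
Round 4: Briarlake=18 Cedarfen=18 Fernhollow=24 Hollowpine=19 → close Briarlake (overflow 10)
  18÷3 = 6 each, +1 to first 0
Round 5: Cedarfen=24 Fernhollow=30 Hollowpine=25 → close Cedarfen (overflow 15)
  24÷2 = 12 each, +1 to first 0
Round 6: Fernhollow=42 Hollowpine=37 → close Fernhollow (overflow 27)
  42÷1 = 42 each, +1 to first 0

Closure order: Juniper, Dunmere, Elkhorn, Briarlake, Cedarfen, Fernhollow
Last habitat: Hollowpine with 79 animals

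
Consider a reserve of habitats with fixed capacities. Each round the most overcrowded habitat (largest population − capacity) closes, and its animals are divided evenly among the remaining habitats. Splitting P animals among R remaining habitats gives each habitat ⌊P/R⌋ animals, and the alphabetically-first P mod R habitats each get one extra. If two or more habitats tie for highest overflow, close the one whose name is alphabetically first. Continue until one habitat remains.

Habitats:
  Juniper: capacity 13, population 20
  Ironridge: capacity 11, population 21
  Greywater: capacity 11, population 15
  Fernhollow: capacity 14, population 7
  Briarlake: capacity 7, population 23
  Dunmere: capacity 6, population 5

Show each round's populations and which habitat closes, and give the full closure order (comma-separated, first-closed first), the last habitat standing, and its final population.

Closure order: Briarlake, Ironridge, Juniper, Greywater, Dunmere
Last habitat: Fernhollow with 91 animals

Round 1: Briarlake=23 Dunmere=5 Fernhollow=7 Greywater=15 Ironridge=21 Juniper=20 → close Briarlake (overflow 16)
  23÷5 = 4 each, +1 to first 3
Round 2: Dunmere=10 Fernhollow=12 Greywater=20 Ironridge=25 Juniper=24 → close Ironridge (overflow 14)
  25÷4 = 6 each, +1 to first 1
Round 3: Dunmere=17 Fernhollow=18 Greywater=26 Juniper=30 → close Juniper (overflow 17)
  30÷3 = 10 each, +1 to first 0
Round 4: Dunmere=27 Fernhollow=28 Greywater=36 → close Greywater (overflow 25)
  36÷2 = 18 each, +1 to first 0
Round 5: Dunmere=45 Fernhollow=46 → close Dunmere (overflow 39)
  45÷1 = 45 each, +1 to first 0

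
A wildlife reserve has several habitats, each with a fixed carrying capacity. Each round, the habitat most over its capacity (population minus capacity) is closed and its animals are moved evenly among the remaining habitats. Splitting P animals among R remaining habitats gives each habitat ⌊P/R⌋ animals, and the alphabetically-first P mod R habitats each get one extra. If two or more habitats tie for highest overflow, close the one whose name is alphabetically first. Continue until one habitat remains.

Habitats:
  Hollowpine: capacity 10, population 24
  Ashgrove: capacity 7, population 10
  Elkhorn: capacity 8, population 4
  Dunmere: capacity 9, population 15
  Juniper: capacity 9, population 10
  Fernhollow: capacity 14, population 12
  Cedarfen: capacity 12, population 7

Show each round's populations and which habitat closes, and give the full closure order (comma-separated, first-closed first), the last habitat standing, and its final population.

Closure order: Hollowpine, Dunmere, Ashgrove, Juniper, Fernhollow, Cedarfen
Last habitat: Elkhorn with 82 animals

Round 1: Ashgrove=10 Cedarfen=7 Dunmere=15 Elkhorn=4 Fernhollow=12 Hollowpine=24 Juniper=10 → close Hollowpine (overflow 14)
  24÷6 = 4 each, +1 to first 0
Round 2: Ashgrove=14 Cedarfen=11 Dunmere=19 Elkhorn=8 Fernhollow=16 Juniper=14 → close Dunmere (overflow 10)
  19÷5 = 3 each, +1 to first 4
Round 3: Ashgrove=18 Cedarfen=15 Elkhorn=12 Fernhollow=20 Juniper=17 → close Ashgrove (overflow 11)
  18÷4 = 4 each, +1 to first 2
Round 4: Cedarfen=20 Elkhorn=17 Fernhollow=24 Juniper=21 → close Juniper (overflow 12)
  21÷3 = 7 each, +1 to first 0
Round 5: Cedarfen=27 Elkhorn=24 Fernhollow=31 → close Fernhollow (overflow 17)
  31÷2 = 15 each, +1 to first 1
Round 6: Cedarfen=43 Elkhorn=39 → close Cedarfen (overflow 31)
  43÷1 = 43 each, +1 to first 0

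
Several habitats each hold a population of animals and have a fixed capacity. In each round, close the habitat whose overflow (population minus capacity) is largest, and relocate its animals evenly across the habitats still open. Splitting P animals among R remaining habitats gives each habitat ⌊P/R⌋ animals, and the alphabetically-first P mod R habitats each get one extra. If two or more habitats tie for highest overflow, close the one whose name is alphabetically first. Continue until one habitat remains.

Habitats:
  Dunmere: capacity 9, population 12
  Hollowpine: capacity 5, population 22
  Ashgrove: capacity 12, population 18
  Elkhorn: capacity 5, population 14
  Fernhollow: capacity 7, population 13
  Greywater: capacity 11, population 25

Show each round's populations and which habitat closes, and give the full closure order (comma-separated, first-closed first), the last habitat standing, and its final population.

Closure order: Hollowpine, Greywater, Elkhorn, Ashgrove, Fernhollow
Last habitat: Dunmere with 104 animals

Round 1: Ashgrove=18 Dunmere=12 Elkhorn=14 Fernhollow=13 Greywater=25 Hollowpine=22 → close Hollowpine (overflow 17)
  22÷5 = 4 each, +1 to first 2
Round 2: Ashgrove=23 Dunmere=17 Elkhorn=18 Fernhollow=17 Greywater=29 → close Greywater (overflow 18)
  29÷4 = 7 each, +1 to first 1
Round 3: Ashgrove=31 Dunmere=24 Elkhorn=25 Fernhollow=24 → close Elkhorn (overflow 20)
  25÷3 = 8 each, +1 to first 1
Round 4: Ashgrove=40 Dunmere=32 Fernhollow=32 → close Ashgrove (overflow 28)
  40÷2 = 20 each, +1 to first 0
Round 5: Dunmere=52 Fernhollow=52 → close Fernhollow (overflow 45)
  52÷1 = 52 each, +1 to first 0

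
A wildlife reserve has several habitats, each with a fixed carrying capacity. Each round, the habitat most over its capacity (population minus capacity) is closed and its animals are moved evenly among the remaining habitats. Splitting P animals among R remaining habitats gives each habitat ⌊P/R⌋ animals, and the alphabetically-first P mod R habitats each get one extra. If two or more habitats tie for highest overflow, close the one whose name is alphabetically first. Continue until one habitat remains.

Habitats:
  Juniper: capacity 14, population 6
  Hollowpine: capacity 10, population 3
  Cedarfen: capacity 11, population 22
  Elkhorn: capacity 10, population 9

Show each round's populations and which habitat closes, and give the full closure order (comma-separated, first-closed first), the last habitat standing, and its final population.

Round 1: Cedarfen=22 Elkhorn=9 Hollowpine=3 Juniper=6 → close Cedarfen (overflow 11)
  22÷3 = 7 each, +1 to first 1
Round 2: Elkhorn=17 Hollowpine=10 Juniper=13 → close Elkhorn (overflow 7)
  17÷2 = 8 each, +1 to first 1
Round 3: Hollowpine=19 Juniper=21 → close Hollowpine (overflow 9)
  19÷1 = 19 each, +1 to first 0

Closure order: Cedarfen, Elkhorn, Hollowpine
Last habitat: Juniper with 40 animals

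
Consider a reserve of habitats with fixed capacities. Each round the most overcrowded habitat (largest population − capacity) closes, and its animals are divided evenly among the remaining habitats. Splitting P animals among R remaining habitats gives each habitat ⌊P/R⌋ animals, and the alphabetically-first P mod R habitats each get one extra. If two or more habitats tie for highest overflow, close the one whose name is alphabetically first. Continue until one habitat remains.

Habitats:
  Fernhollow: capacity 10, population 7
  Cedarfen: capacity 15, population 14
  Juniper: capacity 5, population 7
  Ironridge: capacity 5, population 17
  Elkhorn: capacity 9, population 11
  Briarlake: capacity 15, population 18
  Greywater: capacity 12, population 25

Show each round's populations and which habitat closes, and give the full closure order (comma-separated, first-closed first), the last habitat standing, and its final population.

Round 1: Briarlake=18 Cedarfen=14 Elkhorn=11 Fernhollow=7 Greywater=25 Ironridge=17 Juniper=7 → close Greywater (overflow 13)
  25÷6 = 4 each, +1 to first 1
Round 2: Briarlake=23 Cedarfen=18 Elkhorn=15 Fernhollow=11 Ironridge=21 Juniper=11 → close Ironridge (overflow 16)
  21÷5 = 4 each, +1 to first 1
Round 3: Briarlake=28 Cedarfen=22 Elkhorn=19 Fernhollow=15 Juniper=15 → close Briarlake (overflow 13)
  28÷4 = 7 each, +1 to first 0
Round 4: Cedarfen=29 Elkhorn=26 Fernhollow=22 Juniper=22 → close Elkhorn (overflow 17)
  26÷3 = 8 each, +1 to first 2
Round 5: Cedarfen=38 Fernhollow=31 Juniper=30 → close Juniper (overflow 25)
  30÷2 = 15 each, +1 to first 0
Round 6: Cedarfen=53 Fernhollow=46 → close Cedarfen (overflow 38)
  53÷1 = 53 each, +1 to first 0

Closure order: Greywater, Ironridge, Briarlake, Elkhorn, Juniper, Cedarfen
Last habitat: Fernhollow with 99 animals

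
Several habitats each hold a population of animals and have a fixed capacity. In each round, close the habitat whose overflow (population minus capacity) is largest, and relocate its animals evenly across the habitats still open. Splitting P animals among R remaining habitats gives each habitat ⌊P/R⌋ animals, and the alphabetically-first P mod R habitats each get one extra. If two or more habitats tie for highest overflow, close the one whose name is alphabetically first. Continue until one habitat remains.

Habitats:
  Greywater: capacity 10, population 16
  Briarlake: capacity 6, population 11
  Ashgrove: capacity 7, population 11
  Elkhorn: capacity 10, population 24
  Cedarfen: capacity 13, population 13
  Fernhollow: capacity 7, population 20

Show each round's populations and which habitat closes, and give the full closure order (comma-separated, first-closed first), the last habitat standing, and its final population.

Round 1: Ashgrove=11 Briarlake=11 Cedarfen=13 Elkhorn=24 Fernhollow=20 Greywater=16 → close Elkhorn (overflow 14)
  24÷5 = 4 each, +1 to first 4
Round 2: Ashgrove=16 Briarlake=16 Cedarfen=18 Fernhollow=25 Greywater=20 → close Fernhollow (overflow 18)
  25÷4 = 6 each, +1 to first 1
Round 3: Ashgrove=23 Briarlake=22 Cedarfen=24 Greywater=26 → close Ashgrove (overflow 16)
  23÷3 = 7 each, +1 to first 2
Round 4: Briarlake=30 Cedarfen=32 Greywater=33 → close Briarlake (overflow 24)
  30÷2 = 15 each, +1 to first 0
Round 5: Cedarfen=47 Greywater=48 → close Greywater (overflow 38)
  48÷1 = 48 each, +1 to first 0

Closure order: Elkhorn, Fernhollow, Ashgrove, Briarlake, Greywater
Last habitat: Cedarfen with 95 animals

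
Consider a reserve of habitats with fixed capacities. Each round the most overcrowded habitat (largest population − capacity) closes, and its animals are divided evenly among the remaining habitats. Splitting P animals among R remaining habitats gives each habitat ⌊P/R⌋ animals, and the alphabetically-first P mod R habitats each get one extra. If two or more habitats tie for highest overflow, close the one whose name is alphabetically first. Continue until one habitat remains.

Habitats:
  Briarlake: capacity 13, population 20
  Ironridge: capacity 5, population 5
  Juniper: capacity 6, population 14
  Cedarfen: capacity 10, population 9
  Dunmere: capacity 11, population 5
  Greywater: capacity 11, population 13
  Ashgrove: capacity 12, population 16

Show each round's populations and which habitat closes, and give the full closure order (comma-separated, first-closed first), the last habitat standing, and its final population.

Round 1: Ashgrove=16 Briarlake=20 Cedarfen=9 Dunmere=5 Greywater=13 Ironridge=5 Juniper=14 → close Juniper (overflow 8)
  14÷6 = 2 each, +1 to first 2
Round 2: Ashgrove=19 Briarlake=23 Cedarfen=11 Dunmere=7 Greywater=15 Ironridge=7 → close Briarlake (overflow 10)
  23÷5 = 4 each, +1 to first 3
Round 3: Ashgrove=24 Cedarfen=16 Dunmere=12 Greywater=19 Ironridge=11 → close Ashgrove (overflow 12)
  24÷4 = 6 each, +1 to first 0
Round 4: Cedarfen=22 Dunmere=18 Greywater=25 Ironridge=17 → close Greywater (overflow 14)
  25÷3 = 8 each, +1 to first 1
Round 5: Cedarfen=31 Dunmere=26 Ironridge=25 → close Cedarfen (overflow 21)
  31÷2 = 15 each, +1 to first 1
Round 6: Dunmere=42 Ironridge=40 → close Ironridge (overflow 35)
  40÷1 = 40 each, +1 to first 0

Closure order: Juniper, Briarlake, Ashgrove, Greywater, Cedarfen, Ironridge
Last habitat: Dunmere with 82 animals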